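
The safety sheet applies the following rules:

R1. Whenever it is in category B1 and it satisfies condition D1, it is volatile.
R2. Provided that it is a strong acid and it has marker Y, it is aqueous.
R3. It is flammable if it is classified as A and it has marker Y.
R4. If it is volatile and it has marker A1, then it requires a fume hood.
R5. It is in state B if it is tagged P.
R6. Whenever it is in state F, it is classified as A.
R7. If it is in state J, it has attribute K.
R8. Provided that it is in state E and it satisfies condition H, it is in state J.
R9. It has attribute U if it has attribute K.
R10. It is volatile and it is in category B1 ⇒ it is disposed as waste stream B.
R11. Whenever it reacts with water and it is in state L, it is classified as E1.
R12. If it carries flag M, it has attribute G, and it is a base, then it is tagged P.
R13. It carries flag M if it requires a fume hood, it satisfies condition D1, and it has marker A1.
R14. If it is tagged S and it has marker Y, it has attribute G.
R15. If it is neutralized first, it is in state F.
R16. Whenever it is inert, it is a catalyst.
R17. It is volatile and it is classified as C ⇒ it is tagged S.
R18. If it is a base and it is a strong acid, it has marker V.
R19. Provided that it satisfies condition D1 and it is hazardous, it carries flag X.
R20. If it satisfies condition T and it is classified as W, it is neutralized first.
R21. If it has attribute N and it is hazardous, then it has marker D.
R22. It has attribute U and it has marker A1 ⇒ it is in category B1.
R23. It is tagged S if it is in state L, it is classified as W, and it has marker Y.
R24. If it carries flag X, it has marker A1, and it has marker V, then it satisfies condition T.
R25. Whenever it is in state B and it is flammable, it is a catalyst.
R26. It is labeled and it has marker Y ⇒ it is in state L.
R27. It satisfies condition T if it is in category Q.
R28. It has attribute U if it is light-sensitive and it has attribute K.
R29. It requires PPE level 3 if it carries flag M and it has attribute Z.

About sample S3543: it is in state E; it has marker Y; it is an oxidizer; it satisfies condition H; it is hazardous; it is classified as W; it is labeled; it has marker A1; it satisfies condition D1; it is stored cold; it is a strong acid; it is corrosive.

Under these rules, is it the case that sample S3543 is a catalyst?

No

Forward chaining from the given facts derives: is aqueous, is in state J, carries flag X, is in state L, has attribute K, has attribute U, is in category B1, is tagged S, is volatile, requires a fume hood, is disposed as waste stream B, carries flag M, has attribute G.
Rules concluding "it is a catalyst": R16 needs "it is inert"; R25 needs "it is in state B" — none of these are established.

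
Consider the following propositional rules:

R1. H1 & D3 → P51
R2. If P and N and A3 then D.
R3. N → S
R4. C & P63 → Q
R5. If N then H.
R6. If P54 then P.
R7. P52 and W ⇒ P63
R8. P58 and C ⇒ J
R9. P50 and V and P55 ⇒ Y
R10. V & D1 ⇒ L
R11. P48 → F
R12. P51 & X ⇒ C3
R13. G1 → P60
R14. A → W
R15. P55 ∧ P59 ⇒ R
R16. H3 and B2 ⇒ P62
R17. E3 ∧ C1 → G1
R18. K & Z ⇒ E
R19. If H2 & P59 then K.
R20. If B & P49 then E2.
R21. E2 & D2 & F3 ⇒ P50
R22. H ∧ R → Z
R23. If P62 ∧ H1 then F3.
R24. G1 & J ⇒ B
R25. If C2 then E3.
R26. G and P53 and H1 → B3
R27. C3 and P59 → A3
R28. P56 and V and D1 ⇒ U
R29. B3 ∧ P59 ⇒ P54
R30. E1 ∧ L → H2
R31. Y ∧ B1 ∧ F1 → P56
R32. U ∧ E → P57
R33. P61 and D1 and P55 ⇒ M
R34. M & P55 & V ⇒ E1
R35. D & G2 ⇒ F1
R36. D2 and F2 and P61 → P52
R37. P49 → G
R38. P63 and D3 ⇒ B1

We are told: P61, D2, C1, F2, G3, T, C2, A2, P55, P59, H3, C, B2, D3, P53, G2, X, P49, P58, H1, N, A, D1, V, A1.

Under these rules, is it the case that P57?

P51  (by R1: H1, D3)
H  (by R5: N)
J  (by R8: P58, C)
L  (by R10: V, D1)
C3  (by R12: P51, X)
W  (by R14: A)
R  (by R15: P55, P59)
P62  (by R16: H3, B2)
Z  (by R22: H, R)
F3  (by R23: P62, H1)
E3  (by R25: C2)
A3  (by R27: C3, P59)
M  (by R33: P61, D1, P55)
E1  (by R34: M, P55, V)
P52  (by R36: D2, F2, P61)
G  (by R37: P49)
P63  (by R7: P52, W)
G1  (by R17: E3, C1)
B  (by R24: G1, J)
B3  (by R26: G, P53, H1)
P54  (by R29: B3, P59)
H2  (by R30: E1, L)
B1  (by R38: P63, D3)
P  (by R6: P54)
K  (by R19: H2, P59)
E2  (by R20: B, P49)
P50  (by R21: E2, D2, F3)
D  (by R2: P, N, A3)
Y  (by R9: P50, V, P55)
E  (by R18: K, Z)
F1  (by R35: D, G2)
P56  (by R31: Y, B1, F1)
U  (by R28: P56, V, D1)
P57  (by R32: U, E)

Yes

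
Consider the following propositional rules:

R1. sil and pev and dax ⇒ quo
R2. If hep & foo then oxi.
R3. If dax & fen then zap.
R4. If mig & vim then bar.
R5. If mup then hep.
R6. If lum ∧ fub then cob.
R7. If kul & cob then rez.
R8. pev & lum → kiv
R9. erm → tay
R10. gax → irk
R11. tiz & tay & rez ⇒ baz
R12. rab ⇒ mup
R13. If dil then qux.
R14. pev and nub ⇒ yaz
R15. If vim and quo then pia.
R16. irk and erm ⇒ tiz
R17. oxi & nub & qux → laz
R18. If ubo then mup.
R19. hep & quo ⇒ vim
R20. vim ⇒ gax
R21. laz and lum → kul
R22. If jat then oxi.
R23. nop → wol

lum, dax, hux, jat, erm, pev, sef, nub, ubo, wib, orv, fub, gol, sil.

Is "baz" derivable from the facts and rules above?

No

Forward chaining from the given facts derives: quo, cob, kiv, tay, yaz, mup, oxi, hep, vim, gax, irk, pia, tiz.
The only rule concluding baz is R11, which needs rez; that is never established.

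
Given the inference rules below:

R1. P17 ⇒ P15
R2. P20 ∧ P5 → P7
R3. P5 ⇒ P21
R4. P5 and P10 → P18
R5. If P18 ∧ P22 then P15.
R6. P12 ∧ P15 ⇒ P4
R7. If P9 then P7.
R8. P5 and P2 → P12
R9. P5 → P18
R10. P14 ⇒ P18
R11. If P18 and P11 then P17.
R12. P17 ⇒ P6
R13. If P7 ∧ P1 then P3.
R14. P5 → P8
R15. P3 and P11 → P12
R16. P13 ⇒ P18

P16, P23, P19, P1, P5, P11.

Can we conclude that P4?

No

Forward chaining from the given facts derives: P21, P18, P17, P6, P8, P15.
The only rule concluding P4 is R6, which needs P12; that is never established.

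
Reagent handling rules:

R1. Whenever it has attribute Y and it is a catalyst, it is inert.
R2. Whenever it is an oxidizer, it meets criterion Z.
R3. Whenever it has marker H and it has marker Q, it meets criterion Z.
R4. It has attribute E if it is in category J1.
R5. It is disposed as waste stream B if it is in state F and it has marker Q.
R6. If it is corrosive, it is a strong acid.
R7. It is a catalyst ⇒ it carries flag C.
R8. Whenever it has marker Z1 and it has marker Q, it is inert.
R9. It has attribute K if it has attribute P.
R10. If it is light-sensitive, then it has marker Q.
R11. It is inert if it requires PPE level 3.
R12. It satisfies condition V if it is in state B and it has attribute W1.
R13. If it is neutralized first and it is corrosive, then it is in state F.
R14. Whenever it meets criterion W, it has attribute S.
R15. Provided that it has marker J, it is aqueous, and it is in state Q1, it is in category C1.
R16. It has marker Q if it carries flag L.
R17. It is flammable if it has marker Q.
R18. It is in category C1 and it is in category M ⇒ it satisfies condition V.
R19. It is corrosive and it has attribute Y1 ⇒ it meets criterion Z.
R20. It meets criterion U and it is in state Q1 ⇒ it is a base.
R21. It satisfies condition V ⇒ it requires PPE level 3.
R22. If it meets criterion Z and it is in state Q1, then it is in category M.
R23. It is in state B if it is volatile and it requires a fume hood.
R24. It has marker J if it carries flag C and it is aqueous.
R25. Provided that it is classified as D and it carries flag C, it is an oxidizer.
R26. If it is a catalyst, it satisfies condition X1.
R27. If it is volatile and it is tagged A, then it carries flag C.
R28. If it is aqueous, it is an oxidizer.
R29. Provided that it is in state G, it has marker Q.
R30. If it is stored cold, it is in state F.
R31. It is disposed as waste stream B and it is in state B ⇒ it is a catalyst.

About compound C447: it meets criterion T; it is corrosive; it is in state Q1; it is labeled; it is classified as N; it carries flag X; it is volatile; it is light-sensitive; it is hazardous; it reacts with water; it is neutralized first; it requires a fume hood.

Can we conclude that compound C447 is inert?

Forward chaining from the given facts derives: is a strong acid, has marker Q, is in state F, is flammable, is in state B, is disposed as waste stream B, is a catalyst, carries flag C, satisfies condition X1.
Rules concluding "it is inert": R1 needs "it has attribute Y"; R8 needs "it has marker Z1"; R11 needs "it requires PPE level 3" — none of these are established.

No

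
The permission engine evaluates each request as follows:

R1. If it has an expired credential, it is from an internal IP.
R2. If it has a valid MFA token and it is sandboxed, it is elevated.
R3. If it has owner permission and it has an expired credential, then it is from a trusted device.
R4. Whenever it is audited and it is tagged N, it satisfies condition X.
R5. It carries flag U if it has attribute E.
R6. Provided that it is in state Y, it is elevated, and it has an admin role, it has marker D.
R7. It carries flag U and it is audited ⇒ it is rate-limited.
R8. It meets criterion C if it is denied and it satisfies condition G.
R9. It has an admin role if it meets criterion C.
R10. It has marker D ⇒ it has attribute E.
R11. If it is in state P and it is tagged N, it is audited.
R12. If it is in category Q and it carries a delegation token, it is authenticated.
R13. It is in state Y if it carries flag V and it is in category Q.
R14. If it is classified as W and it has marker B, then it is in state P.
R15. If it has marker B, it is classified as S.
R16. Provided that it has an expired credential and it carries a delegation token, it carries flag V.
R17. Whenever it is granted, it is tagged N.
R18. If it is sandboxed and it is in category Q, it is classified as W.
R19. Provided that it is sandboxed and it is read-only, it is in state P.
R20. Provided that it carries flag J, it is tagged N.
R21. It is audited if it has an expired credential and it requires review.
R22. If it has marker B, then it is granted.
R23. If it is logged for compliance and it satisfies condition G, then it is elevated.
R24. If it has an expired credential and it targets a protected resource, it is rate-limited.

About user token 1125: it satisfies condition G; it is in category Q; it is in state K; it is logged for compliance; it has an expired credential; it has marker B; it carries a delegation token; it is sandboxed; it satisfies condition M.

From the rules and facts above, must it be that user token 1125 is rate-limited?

No

Forward chaining from the given facts derives: is from an internal IP, is authenticated, is classified as S, carries flag V, is classified as W, is granted, is elevated, is in state Y, is in state P, is tagged N, is audited, satisfies condition X.
Rules concluding "it is rate-limited": R7 needs "it carries flag U"; R24 needs "it targets a protected resource" — none of these are established.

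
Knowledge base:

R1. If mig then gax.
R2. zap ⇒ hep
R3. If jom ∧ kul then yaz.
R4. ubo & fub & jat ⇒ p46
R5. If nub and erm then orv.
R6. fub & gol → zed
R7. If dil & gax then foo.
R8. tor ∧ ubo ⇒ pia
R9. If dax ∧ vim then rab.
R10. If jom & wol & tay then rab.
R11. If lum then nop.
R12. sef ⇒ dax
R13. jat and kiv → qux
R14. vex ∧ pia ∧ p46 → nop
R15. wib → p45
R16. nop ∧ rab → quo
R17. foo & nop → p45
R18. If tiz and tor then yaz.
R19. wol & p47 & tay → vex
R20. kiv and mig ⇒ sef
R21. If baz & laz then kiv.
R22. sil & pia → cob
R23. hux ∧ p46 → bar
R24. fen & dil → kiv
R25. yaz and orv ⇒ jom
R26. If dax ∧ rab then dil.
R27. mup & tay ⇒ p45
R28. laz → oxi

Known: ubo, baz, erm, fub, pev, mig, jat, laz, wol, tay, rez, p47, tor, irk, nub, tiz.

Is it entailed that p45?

gax  (by R1: mig)
p46  (by R4: ubo, fub, jat)
orv  (by R5: nub, erm)
pia  (by R8: tor, ubo)
yaz  (by R18: tiz, tor)
vex  (by R19: wol, p47, tay)
kiv  (by R21: baz, laz)
jom  (by R25: yaz, orv)
rab  (by R10: jom, wol, tay)
nop  (by R14: vex, pia, p46)
sef  (by R20: kiv, mig)
dax  (by R12: sef)
dil  (by R26: dax, rab)
foo  (by R7: dil, gax)
p45  (by R17: foo, nop)

Yes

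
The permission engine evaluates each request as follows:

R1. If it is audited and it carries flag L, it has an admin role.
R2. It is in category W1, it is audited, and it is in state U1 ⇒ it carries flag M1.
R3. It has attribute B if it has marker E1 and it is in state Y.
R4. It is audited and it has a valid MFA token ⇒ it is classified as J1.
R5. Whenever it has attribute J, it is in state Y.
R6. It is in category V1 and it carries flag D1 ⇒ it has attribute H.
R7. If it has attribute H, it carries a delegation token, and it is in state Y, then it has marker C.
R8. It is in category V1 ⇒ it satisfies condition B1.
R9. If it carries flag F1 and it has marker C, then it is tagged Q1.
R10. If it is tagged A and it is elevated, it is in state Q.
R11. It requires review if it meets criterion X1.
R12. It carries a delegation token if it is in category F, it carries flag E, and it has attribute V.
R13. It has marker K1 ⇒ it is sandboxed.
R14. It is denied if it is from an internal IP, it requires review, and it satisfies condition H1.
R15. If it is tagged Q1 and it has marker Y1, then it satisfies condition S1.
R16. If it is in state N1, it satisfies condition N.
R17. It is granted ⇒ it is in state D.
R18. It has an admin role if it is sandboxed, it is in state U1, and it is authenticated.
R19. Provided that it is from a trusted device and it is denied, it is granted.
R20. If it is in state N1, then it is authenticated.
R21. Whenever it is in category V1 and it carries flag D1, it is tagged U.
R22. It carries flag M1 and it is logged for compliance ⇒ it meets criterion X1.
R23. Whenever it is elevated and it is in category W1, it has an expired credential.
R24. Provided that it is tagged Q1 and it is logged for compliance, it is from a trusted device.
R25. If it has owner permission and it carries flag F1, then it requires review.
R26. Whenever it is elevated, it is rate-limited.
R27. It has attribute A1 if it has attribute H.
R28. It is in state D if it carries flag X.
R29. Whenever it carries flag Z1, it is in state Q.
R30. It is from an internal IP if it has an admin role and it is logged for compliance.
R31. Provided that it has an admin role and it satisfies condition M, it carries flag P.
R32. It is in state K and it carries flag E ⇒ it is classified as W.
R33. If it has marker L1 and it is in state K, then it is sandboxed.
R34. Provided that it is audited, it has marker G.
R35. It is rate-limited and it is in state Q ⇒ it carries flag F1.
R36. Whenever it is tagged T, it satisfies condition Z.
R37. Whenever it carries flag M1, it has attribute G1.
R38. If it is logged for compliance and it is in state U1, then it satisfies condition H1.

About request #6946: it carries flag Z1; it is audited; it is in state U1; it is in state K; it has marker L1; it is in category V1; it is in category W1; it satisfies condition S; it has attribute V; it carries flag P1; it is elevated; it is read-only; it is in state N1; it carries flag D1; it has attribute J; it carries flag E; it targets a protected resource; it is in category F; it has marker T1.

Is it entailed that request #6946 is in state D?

Forward chaining from the given facts derives: carries flag M1, is in state Y, has attribute H, satisfies condition B1, carries a delegation token, satisfies condition N, is authenticated, is tagged U, has an expired credential, is rate-limited, has attribute A1, is in state Q, is classified as W, is sandboxed, has marker G, carries flag F1, has attribute G1, has marker C, is tagged Q1, has an admin role.
Rules concluding "it is in state D": R17 needs "it is granted"; R28 needs "it carries flag X" — none of these are established.

No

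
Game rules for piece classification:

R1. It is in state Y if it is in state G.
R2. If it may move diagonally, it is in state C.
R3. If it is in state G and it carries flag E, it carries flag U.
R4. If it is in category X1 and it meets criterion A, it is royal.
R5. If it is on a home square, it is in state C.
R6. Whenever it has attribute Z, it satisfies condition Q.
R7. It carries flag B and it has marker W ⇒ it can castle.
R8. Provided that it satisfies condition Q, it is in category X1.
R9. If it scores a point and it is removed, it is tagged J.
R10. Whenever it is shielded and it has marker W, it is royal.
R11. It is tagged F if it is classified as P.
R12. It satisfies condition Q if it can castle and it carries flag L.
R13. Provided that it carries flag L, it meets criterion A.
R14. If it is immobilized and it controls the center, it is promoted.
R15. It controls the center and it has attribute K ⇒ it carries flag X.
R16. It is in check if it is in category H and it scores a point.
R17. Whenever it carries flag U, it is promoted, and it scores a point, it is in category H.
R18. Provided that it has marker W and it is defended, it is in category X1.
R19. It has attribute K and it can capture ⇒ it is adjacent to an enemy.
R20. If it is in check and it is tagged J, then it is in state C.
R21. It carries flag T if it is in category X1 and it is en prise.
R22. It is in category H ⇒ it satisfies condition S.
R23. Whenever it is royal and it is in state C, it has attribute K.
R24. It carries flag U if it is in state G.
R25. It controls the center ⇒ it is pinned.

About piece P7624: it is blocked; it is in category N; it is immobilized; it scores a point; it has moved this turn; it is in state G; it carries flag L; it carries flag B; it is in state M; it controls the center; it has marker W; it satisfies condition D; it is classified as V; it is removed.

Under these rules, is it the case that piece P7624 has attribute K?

Yes

By R7 (it carries flag B, it has marker W): it can castle.
By R9 (it scores a point, it is removed): it is tagged J.
By R12 (it can castle, it carries flag L): it satisfies condition Q.
By R13 (it carries flag L): it meets criterion A.
By R14 (it is immobilized, it controls the center): it is promoted.
By R24 (it is in state G): it carries flag U.
By R8 (it satisfies condition Q): it is in category X1.
By R17 (it carries flag U, it is promoted, it scores a point): it is in category H.
By R4 (it is in category X1, it meets criterion A): it is royal.
By R16 (it is in category H, it scores a point): it is in check.
By R20 (it is in check, it is tagged J): it is in state C.
By R23 (it is royal, it is in state C): it has attribute K.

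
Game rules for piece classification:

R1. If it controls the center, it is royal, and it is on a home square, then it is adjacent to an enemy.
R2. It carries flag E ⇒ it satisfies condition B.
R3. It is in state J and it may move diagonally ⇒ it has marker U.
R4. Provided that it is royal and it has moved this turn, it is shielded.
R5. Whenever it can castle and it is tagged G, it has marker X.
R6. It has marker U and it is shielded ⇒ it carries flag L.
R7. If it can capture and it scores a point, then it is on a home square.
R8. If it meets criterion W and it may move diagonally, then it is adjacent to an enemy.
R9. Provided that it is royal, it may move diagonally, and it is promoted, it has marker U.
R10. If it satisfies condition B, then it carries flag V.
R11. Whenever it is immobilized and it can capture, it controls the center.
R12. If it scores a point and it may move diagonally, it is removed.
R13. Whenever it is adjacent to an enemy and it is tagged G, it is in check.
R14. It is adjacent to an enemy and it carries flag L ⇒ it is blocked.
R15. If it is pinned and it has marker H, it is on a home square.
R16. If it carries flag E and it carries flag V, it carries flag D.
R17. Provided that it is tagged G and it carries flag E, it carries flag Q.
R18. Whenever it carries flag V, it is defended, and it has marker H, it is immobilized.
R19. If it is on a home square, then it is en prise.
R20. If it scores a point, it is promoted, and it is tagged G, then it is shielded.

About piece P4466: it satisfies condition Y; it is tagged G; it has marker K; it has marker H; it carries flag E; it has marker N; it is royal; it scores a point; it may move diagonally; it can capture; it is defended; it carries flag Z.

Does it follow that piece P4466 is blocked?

No

Forward chaining from the given facts derives: satisfies condition B, is on a home square, carries flag V, is removed, carries flag D, carries flag Q, is immobilized, is en prise, controls the center, is adjacent to an enemy, is in check.
The only rule concluding "it is blocked" is R14, which needs "it carries flag L"; that is never established.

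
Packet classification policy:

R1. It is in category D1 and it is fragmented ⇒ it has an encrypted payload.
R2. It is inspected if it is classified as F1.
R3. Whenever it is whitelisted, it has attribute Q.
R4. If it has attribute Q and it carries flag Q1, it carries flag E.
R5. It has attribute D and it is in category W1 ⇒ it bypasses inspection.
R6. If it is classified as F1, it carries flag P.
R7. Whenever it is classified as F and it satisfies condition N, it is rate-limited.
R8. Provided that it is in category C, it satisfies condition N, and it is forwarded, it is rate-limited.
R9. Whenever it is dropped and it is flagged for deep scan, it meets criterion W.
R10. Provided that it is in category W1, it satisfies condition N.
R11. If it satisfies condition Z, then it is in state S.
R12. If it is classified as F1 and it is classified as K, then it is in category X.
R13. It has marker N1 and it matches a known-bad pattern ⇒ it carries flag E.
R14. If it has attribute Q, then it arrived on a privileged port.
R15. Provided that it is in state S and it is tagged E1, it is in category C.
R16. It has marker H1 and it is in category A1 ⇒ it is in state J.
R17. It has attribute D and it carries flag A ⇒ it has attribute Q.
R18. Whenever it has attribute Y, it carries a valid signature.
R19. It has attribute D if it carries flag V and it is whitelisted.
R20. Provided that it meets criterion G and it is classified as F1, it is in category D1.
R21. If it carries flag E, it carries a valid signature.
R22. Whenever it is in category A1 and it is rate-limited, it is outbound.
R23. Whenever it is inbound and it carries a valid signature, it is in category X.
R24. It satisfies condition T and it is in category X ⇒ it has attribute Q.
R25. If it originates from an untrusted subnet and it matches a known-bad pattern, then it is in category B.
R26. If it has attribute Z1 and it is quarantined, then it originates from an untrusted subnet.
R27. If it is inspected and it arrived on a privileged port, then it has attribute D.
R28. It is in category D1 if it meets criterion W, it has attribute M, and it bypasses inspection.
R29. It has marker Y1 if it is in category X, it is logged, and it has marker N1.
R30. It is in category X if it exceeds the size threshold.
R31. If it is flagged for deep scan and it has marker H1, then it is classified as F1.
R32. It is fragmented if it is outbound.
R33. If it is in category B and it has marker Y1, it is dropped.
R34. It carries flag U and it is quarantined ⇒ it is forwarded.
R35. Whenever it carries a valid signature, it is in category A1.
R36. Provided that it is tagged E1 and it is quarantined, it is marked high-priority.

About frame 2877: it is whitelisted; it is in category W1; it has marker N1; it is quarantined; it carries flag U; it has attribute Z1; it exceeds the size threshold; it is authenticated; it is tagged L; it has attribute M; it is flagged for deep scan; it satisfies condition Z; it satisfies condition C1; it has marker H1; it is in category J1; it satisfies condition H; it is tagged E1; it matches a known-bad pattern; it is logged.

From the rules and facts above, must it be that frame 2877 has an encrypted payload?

By R3 (it is whitelisted): it has attribute Q.
By R10 (it is in category W1): it satisfies condition N.
By R11 (it satisfies condition Z): it is in state S.
By R13 (it has marker N1, it matches a known-bad pattern): it carries flag E.
By R14 (it has attribute Q): it arrived on a privileged port.
By R15 (it is in state S, it is tagged E1): it is in category C.
By R21 (it carries flag E): it carries a valid signature.
By R26 (it has attribute Z1, it is quarantined): it originates from an untrusted subnet.
By R30 (it exceeds the size threshold): it is in category X.
By R31 (it is flagged for deep scan, it has marker H1): it is classified as F1.
By R34 (it carries flag U, it is quarantined): it is forwarded.
By R35 (it carries a valid signature): it is in category A1.
By R2 (it is classified as F1): it is inspected.
By R8 (it is in category C, it satisfies condition N, it is forwarded): it is rate-limited.
By R22 (it is in category A1, it is rate-limited): it is outbound.
By R25 (it originates from an untrusted subnet, it matches a known-bad pattern): it is in category B.
By R27 (it is inspected, it arrived on a privileged port): it has attribute D.
By R29 (it is in category X, it is logged, it has marker N1): it has marker Y1.
By R32 (it is outbound): it is fragmented.
By R33 (it is in category B, it has marker Y1): it is dropped.
By R5 (it has attribute D, it is in category W1): it bypasses inspection.
By R9 (it is dropped, it is flagged for deep scan): it meets criterion W.
By R28 (it meets criterion W, it has attribute M, it bypasses inspection): it is in category D1.
By R1 (it is in category D1, it is fragmented): it has an encrypted payload.

Yes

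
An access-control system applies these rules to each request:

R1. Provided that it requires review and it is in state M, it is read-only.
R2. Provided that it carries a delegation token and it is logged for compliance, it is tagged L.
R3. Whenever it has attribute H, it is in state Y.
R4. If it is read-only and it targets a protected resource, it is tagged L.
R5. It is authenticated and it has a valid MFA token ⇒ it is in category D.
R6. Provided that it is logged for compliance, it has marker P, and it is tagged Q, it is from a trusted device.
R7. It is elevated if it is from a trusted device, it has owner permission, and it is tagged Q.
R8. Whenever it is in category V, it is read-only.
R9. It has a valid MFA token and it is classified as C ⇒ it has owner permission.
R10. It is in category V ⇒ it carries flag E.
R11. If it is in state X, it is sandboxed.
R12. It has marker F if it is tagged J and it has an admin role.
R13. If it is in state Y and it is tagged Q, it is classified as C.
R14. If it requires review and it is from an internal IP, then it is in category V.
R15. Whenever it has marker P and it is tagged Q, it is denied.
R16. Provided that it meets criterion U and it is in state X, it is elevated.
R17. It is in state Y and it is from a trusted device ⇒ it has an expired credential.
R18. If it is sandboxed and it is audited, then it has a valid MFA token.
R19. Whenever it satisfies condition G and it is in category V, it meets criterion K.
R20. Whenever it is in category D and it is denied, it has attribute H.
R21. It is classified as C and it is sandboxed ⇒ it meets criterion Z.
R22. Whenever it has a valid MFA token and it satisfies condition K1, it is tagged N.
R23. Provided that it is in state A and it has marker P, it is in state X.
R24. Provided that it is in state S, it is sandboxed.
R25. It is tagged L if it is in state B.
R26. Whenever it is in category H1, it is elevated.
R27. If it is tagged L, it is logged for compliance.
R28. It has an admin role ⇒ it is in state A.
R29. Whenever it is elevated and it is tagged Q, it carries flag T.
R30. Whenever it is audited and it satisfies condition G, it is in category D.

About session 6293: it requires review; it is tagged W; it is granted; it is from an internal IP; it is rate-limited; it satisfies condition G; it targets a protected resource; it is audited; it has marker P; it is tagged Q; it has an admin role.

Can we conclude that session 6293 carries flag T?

By R14 (it requires review, it is from an internal IP): it is in category V.
By R15 (it has marker P, it is tagged Q): it is denied.
By R28 (it has an admin role): it is in state A.
By R30 (it is audited, it satisfies condition G): it is in category D.
By R8 (it is in category V): it is read-only.
By R20 (it is in category D, it is denied): it has attribute H.
By R23 (it is in state A, it has marker P): it is in state X.
By R3 (it has attribute H): it is in state Y.
By R4 (it is read-only, it targets a protected resource): it is tagged L.
By R11 (it is in state X): it is sandboxed.
By R13 (it is in state Y, it is tagged Q): it is classified as C.
By R18 (it is sandboxed, it is audited): it has a valid MFA token.
By R27 (it is tagged L): it is logged for compliance.
By R6 (it is logged for compliance, it has marker P, it is tagged Q): it is from a trusted device.
By R9 (it has a valid MFA token, it is classified as C): it has owner permission.
By R7 (it is from a trusted device, it has owner permission, it is tagged Q): it is elevated.
By R29 (it is elevated, it is tagged Q): it carries flag T.

Yes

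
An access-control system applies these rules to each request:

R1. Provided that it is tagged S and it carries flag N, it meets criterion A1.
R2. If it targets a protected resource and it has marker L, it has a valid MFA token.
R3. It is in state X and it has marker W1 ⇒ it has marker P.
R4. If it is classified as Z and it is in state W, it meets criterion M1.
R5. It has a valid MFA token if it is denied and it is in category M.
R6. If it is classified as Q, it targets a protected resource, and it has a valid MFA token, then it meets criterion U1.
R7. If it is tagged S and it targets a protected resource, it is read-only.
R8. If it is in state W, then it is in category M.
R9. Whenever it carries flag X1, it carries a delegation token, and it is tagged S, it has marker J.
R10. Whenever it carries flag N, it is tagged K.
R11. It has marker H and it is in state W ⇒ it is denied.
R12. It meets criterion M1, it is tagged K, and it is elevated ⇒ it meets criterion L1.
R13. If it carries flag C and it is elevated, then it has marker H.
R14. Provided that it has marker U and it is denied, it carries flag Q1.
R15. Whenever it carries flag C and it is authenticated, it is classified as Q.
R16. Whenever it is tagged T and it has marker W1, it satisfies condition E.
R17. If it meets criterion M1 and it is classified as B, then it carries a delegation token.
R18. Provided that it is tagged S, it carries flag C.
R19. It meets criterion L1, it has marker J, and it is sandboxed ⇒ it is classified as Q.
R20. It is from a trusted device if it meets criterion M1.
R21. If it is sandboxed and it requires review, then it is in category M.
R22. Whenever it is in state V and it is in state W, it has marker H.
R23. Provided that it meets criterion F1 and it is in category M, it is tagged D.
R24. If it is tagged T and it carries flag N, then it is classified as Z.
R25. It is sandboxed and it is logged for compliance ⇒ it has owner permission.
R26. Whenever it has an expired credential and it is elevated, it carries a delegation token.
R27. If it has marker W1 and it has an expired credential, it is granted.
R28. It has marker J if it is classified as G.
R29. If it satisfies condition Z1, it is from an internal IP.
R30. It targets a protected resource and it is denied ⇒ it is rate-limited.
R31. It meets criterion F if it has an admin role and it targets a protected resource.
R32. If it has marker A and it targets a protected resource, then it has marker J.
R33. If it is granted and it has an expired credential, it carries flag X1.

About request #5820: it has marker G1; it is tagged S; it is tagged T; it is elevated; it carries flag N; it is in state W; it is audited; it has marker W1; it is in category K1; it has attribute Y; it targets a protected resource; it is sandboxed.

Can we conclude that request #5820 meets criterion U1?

No

Forward chaining from the given facts derives: meets criterion A1, is read-only, is in category M, is tagged K, satisfies condition E, carries flag C, is classified as Z, meets criterion M1, meets criterion L1, has marker H, is from a trusted device, is denied, is rate-limited, has a valid MFA token.
The only rule concluding "it meets criterion U1" is R6, which needs "it is classified as Q"; that is never established.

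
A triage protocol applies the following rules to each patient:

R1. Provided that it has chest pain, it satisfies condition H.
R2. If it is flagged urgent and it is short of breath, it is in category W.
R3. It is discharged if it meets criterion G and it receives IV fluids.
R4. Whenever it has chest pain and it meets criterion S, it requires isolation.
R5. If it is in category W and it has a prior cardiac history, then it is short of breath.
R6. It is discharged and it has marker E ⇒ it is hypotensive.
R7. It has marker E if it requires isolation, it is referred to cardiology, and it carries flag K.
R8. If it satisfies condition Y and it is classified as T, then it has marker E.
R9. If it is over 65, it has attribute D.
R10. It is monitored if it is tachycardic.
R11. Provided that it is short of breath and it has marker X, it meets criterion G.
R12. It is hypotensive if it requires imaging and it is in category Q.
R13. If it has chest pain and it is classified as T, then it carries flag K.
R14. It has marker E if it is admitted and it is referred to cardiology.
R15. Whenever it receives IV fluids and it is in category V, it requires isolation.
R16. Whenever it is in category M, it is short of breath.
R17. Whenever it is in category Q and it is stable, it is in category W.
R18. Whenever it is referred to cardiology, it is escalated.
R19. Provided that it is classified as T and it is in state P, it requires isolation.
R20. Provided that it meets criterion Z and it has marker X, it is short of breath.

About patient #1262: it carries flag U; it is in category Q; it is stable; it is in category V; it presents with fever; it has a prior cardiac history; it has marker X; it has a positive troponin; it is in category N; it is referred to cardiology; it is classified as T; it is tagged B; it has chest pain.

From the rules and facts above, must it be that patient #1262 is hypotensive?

Forward chaining from the given facts derives: satisfies condition H, carries flag K, is in category W, is escalated, is short of breath, meets criterion G.
Rules concluding "it is hypotensive": R6 needs "it is discharged"; R12 needs "it requires imaging" — none of these are established.

No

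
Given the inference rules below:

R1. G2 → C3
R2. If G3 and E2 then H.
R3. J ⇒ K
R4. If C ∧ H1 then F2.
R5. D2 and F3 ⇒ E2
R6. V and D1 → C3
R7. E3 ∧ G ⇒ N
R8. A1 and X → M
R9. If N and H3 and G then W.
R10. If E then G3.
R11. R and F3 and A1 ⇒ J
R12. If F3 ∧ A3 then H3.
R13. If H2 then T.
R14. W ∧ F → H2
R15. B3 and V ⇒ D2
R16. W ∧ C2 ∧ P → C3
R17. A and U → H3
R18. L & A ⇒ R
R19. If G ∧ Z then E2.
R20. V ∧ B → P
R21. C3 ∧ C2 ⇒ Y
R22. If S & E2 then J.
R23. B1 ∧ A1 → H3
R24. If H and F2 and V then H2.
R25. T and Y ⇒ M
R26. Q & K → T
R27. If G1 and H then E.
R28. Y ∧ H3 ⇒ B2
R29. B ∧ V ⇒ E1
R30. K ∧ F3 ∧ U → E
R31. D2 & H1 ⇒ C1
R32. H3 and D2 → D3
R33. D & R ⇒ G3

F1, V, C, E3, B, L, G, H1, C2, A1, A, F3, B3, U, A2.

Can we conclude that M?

F2  (by R4: C, H1)
N  (by R7: E3, G)
D2  (by R15: B3, V)
H3  (by R17: A, U)
R  (by R18: L, A)
P  (by R20: V, B)
E2  (by R5: D2, F3)
W  (by R9: N, H3, G)
J  (by R11: R, F3, A1)
C3  (by R16: W, C2, P)
Y  (by R21: C3, C2)
K  (by R3: J)
E  (by R30: K, F3, U)
G3  (by R10: E)
H  (by R2: G3, E2)
H2  (by R24: H, F2, V)
T  (by R13: H2)
M  (by R25: T, Y)

Yes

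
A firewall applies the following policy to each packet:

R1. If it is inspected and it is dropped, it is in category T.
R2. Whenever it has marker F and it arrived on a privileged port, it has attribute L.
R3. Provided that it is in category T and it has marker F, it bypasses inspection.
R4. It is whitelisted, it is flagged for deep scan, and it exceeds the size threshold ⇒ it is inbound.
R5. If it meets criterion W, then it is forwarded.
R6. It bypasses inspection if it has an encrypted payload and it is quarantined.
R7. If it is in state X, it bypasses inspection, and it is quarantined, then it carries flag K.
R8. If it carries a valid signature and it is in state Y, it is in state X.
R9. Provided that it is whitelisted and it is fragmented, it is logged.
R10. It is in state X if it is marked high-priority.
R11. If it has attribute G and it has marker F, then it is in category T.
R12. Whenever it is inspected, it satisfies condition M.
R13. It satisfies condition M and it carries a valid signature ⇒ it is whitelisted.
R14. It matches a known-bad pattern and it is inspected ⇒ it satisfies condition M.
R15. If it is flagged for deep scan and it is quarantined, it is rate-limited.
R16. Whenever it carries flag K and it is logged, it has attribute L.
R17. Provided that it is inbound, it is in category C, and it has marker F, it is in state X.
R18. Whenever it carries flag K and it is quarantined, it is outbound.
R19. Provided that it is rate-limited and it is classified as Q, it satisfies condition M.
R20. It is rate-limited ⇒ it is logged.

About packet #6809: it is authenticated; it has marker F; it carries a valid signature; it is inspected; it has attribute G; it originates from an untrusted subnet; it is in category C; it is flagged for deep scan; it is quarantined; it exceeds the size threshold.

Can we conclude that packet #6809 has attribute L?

By R11 (it has attribute G, it has marker F): it is in category T.
By R12 (it is inspected): it satisfies condition M.
By R13 (it satisfies condition M, it carries a valid signature): it is whitelisted.
By R15 (it is flagged for deep scan, it is quarantined): it is rate-limited.
By R20 (it is rate-limited): it is logged.
By R3 (it is in category T, it has marker F): it bypasses inspection.
By R4 (it is whitelisted, it is flagged for deep scan, it exceeds the size threshold): it is inbound.
By R17 (it is inbound, it is in category C, it has marker F): it is in state X.
By R7 (it is in state X, it bypasses inspection, it is quarantined): it carries flag K.
By R16 (it carries flag K, it is logged): it has attribute L.

Yes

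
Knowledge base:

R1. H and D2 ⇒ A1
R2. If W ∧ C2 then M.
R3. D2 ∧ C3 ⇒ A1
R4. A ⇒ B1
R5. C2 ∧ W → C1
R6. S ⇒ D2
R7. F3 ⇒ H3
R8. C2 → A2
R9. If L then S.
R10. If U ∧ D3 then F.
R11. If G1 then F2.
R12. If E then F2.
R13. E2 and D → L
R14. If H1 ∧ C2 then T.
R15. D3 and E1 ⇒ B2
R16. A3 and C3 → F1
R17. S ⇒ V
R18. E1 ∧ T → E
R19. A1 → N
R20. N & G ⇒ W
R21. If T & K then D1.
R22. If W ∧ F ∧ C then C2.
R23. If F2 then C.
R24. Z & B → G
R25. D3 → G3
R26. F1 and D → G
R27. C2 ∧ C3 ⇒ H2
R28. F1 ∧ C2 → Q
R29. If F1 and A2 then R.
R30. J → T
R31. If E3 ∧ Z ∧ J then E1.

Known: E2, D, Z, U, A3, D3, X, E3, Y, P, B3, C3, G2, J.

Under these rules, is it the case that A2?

Yes

F  (by R10: U, D3)
L  (by R13: E2, D)
F1  (by R16: A3, C3)
G  (by R26: F1, D)
T  (by R30: J)
E1  (by R31: E3, Z, J)
S  (by R9: L)
E  (by R18: E1, T)
D2  (by R6: S)
F2  (by R12: E)
C  (by R23: F2)
A1  (by R3: D2, C3)
N  (by R19: A1)
W  (by R20: N, G)
C2  (by R22: W, F, C)
A2  (by R8: C2)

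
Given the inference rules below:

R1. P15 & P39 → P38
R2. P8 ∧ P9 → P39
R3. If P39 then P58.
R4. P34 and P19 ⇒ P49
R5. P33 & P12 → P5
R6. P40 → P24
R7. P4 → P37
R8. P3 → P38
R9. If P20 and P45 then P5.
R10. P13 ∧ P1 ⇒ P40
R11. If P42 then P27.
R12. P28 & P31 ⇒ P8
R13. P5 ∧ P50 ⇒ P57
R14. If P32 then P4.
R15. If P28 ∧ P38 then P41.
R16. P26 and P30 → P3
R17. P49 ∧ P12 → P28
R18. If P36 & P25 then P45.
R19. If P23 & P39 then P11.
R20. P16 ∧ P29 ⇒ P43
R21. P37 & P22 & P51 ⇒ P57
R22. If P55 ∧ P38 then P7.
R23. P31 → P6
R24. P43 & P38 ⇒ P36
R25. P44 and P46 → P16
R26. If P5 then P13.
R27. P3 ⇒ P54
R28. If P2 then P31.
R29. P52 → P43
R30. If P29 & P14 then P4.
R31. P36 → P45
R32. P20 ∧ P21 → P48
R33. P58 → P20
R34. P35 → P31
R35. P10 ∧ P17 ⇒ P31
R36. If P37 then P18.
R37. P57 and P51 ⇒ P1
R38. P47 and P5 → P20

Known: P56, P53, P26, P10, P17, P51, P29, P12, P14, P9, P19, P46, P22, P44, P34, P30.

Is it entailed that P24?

P49  (by R4: P34, P19)
P3  (by R16: P26, P30)
P28  (by R17: P49, P12)
P16  (by R25: P44, P46)
P4  (by R30: P29, P14)
P31  (by R35: P10, P17)
P37  (by R7: P4)
P38  (by R8: P3)
P8  (by R12: P28, P31)
P43  (by R20: P16, P29)
P57  (by R21: P37, P22, P51)
P36  (by R24: P43, P38)
P45  (by R31: P36)
P1  (by R37: P57, P51)
P39  (by R2: P8, P9)
P58  (by R3: P39)
P20  (by R33: P58)
P5  (by R9: P20, P45)
P13  (by R26: P5)
P40  (by R10: P13, P1)
P24  (by R6: P40)

Yes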